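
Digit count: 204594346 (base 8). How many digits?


204594346 in base 8 = 1414356252
Number of digits = 10

10 digits (base 8)


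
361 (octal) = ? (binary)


361 (base 8) = 241 (decimal)
241 (decimal) = 11110001 (base 2)


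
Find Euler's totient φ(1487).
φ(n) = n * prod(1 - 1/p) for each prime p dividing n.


1487 = 1487
Prime factors: 1487
φ(1487) = 1487 × (1-1/1487)
= 1487 × 1486/1487 = 1486

φ(1487) = 1486


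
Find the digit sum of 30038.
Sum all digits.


3 + 0 + 0 + 3 + 8 = 14


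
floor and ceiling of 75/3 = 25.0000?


75/3 = 25.0000
floor = 25
ceil = 25

floor = 25, ceil = 25


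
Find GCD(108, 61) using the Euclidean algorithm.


108 = 1 * 61 + 47
61 = 1 * 47 + 14
47 = 3 * 14 + 5
14 = 2 * 5 + 4
5 = 1 * 4 + 1
4 = 4 * 1 + 0
GCD = 1


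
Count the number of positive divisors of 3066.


3066 = 2^1 × 3^1 × 7^1 × 73^1
d(3066) = (1+1) × (1+1) × (1+1) × (1+1) = 16

16 divisors


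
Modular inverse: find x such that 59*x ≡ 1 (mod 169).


Use the extended Euclidean algorithm on (169, 59); each row r = 169*s + 59*t:
r=169, s=1, t=0
r=59, s=0, t=1
q=2: r=51, s=1, t=-2   [169*(1) + 59*(-2) = 51]
q=1: r=8, s=-1, t=3   [169*(-1) + 59*(3) = 8]
q=6: r=3, s=7, t=-20   [169*(7) + 59*(-20) = 3]
q=2: r=2, s=-15, t=43   [169*(-15) + 59*(43) = 2]
q=1: r=1, s=22, t=-63   [169*(22) + 59*(-63) = 1]
q=2: r=0, s=-59, t=169   [169*(-59) + 59*(169) = 0]
GCD = 1 with t = -63, so 59*(-63) ≡ 1 (mod 169)
Inverse = -63 mod 169 = 106
Check: 59 * 106 = 6254 ≡ 1 (mod 169)

59^(-1) ≡ 106 (mod 169)


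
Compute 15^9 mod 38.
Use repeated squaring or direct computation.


15^1 mod 38 = 15
15^2 mod 38 = 35
15^3 mod 38 = 31
15^4 mod 38 = 9
15^5 mod 38 = 21
15^6 mod 38 = 11
15^7 mod 38 = 13
15^8 mod 38 = 5
15^9 mod 38 = 37


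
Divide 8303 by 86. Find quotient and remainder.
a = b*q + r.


8303 = 86 * 96 + 47
Check: 8256 + 47 = 8303

q = 96, r = 47


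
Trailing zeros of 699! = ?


floor(699/5) = 139
floor(699/25) = 27
floor(699/125) = 5
floor(699/625) = 1
Total = 172

172 trailing zeros


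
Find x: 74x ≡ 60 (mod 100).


GCD(74, 100) = 2 divides 60
Divide: 37x ≡ 30 (mod 50)
x ≡ 40 (mod 50)


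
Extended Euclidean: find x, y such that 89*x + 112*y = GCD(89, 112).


Tabular extended Euclidean (each row: r = 89*s + 112*t):
r=89, s=1, t=0
r=112, s=0, t=1
q=0: r=89, s=1, t=0   [89*(1) + 112*(0) = 89]
q=1: r=23, s=-1, t=1   [89*(-1) + 112*(1) = 23]
q=3: r=20, s=4, t=-3   [89*(4) + 112*(-3) = 20]
q=1: r=3, s=-5, t=4   [89*(-5) + 112*(4) = 3]
q=6: r=2, s=34, t=-27   [89*(34) + 112*(-27) = 2]
q=1: r=1, s=-39, t=31   [89*(-39) + 112*(31) = 1]
q=2: r=0, s=112, t=-89   [89*(112) + 112*(-89) = 0]
GCD = 1; from the row with r=1: x=-39, y=31
Check: 89*(-39) + 112*(31) = -3471 + 3472 = 1

GCD = 1, x = -39, y = 31


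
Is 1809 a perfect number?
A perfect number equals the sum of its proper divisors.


Proper divisors of 1809: 1, 3, 9, 27, 67, 201, 603
Sum = 1 + 3 + 9 + 27 + 67 + 201 + 603 = 911

No, 1809 is not perfect (911 ≠ 1809)


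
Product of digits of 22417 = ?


2 × 2 × 4 × 1 × 7 = 112


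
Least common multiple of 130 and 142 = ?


GCD(130, 142) = 2
LCM = 130*142/2 = 18460/2 = 9230

LCM = 9230


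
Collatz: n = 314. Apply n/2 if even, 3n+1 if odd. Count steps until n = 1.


314 → 157 → 472 → 236 → 118 → 59 → 178 → 89 → 268 → 134 → 67 → 202 → 101 → 304 → 152 → 76 → 38 → 19 → 58 → 29 → 88 → 44 → 22 → 11 → 34 → 17 → 52 → 26 → 13 → 40 → 20 → 10 → 5 → 16 → 8 → 4 → 2 → 1
Total steps = 37

37 steps


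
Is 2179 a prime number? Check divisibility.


Check divisors up to sqrt(2179) = 46.6798
No divisors found.
2179 is prime.

Yes, 2179 is prime


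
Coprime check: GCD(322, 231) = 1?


Euclidean algorithm:
322 = 1 * 231 + 91
231 = 2 * 91 + 49
91 = 1 * 49 + 42
49 = 1 * 42 + 7
42 = 6 * 7 + 0
GCD(322, 231) = 7

No, not coprime (GCD = 7)


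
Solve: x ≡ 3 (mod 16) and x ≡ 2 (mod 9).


M = 16*9 = 144
M1 = M/16 = 9, M2 = M/9 = 16
M1^(-1) mod 16 = 9, M2^(-1) mod 9 = 4
x = 3*9*9 + 2*16*4 = 371
371 mod 144 = 83
Check: 83 mod 16 = 3 ✓, 83 mod 9 = 2 ✓

x ≡ 83 (mod 144)


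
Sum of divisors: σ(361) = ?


Divisors of 361: 1, 19, 361
Sum = 1 + 19 + 361 = 381

σ(361) = 381


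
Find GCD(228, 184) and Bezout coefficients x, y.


Tabular extended Euclidean (each row: r = 228*s + 184*t):
r=228, s=1, t=0
r=184, s=0, t=1
q=1: r=44, s=1, t=-1   [228*(1) + 184*(-1) = 44]
q=4: r=8, s=-4, t=5   [228*(-4) + 184*(5) = 8]
q=5: r=4, s=21, t=-26   [228*(21) + 184*(-26) = 4]
q=2: r=0, s=-46, t=57   [228*(-46) + 184*(57) = 0]
GCD = 4; from the row with r=4: x=21, y=-26
Check: 228*(21) + 184*(-26) = 4788 - 4784 = 4

GCD = 4, x = 21, y = -26


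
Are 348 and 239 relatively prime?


Euclidean algorithm:
348 = 1 * 239 + 109
239 = 2 * 109 + 21
109 = 5 * 21 + 4
21 = 5 * 4 + 1
4 = 4 * 1 + 0
GCD(348, 239) = 1

Yes, coprime (GCD = 1)


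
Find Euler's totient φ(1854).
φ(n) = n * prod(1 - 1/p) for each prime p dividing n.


1854 = 2 × 3^2 × 103
Prime factors: 2, 3, 103
φ(1854) = 1854 × (1-1/2) × (1-1/3) × (1-1/103)
= 1854 × 1/2 × 2/3 × 102/103 = 612

φ(1854) = 612


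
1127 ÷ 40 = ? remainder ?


1127 = 40 * 28 + 7
Check: 1120 + 7 = 1127

q = 28, r = 7


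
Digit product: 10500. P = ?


1 × 0 × 5 × 0 × 0 = 0


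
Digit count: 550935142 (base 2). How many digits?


550935142 in base 2 = 100000110101101001101001100110
Number of digits = 30

30 digits (base 2)


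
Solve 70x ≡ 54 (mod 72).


GCD(70, 72) = 2 divides 54
Divide: 35x ≡ 27 (mod 36)
x ≡ 9 (mod 36)


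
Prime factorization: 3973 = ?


3973 / 29 = 137
137 / 137 = 1
3973 = 29 × 137


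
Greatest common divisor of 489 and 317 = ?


489 = 1 * 317 + 172
317 = 1 * 172 + 145
172 = 1 * 145 + 27
145 = 5 * 27 + 10
27 = 2 * 10 + 7
10 = 1 * 7 + 3
7 = 2 * 3 + 1
3 = 3 * 1 + 0
GCD = 1


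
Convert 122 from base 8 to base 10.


122 (base 8) = 82 (decimal)
82 (decimal) = 82 (base 10)


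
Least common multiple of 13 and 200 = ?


GCD(13, 200) = 1
LCM = 13*200/1 = 2600/1 = 2600

LCM = 2600


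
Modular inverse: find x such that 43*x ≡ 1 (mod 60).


Use the extended Euclidean algorithm on (60, 43); each row r = 60*s + 43*t:
r=60, s=1, t=0
r=43, s=0, t=1
q=1: r=17, s=1, t=-1   [60*(1) + 43*(-1) = 17]
q=2: r=9, s=-2, t=3   [60*(-2) + 43*(3) = 9]
q=1: r=8, s=3, t=-4   [60*(3) + 43*(-4) = 8]
q=1: r=1, s=-5, t=7   [60*(-5) + 43*(7) = 1]
q=8: r=0, s=43, t=-60   [60*(43) + 43*(-60) = 0]
GCD = 1 with t = 7, so 43*(7) ≡ 1 (mod 60)
Inverse = 7 mod 60 = 7
Check: 43 * 7 = 301 ≡ 1 (mod 60)

43^(-1) ≡ 7 (mod 60)


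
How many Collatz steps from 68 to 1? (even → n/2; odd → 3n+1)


68 → 34 → 17 → 52 → 26 → 13 → 40 → 20 → 10 → 5 → 16 → 8 → 4 → 2 → 1
Total steps = 14

14 steps


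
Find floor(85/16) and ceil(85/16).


85/16 = 5.3125
floor = 5
ceil = 6

floor = 5, ceil = 6


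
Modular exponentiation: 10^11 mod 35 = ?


10^1 mod 35 = 10
10^2 mod 35 = 30
10^3 mod 35 = 20
10^4 mod 35 = 25
10^5 mod 35 = 5
10^6 mod 35 = 15
10^7 mod 35 = 10
10^8 mod 35 = 30
10^9 mod 35 = 20
10^10 mod 35 = 25
10^11 mod 35 = 5


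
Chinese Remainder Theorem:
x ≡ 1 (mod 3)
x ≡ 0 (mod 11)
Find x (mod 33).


M = 3*11 = 33
M1 = M/3 = 11, M2 = M/11 = 3
M1^(-1) mod 3 = 2, M2^(-1) mod 11 = 4
x = 1*11*2 + 0*3*4 = 22
22 mod 33 = 22
Check: 22 mod 3 = 1 ✓, 22 mod 11 = 0 ✓

x ≡ 22 (mod 33)


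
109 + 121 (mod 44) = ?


109 + 121 = 230
230 mod 44 = 10


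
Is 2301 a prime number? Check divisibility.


2301 / 3 = 767 (exact division)
2301 is NOT prime.

No, 2301 is not prime


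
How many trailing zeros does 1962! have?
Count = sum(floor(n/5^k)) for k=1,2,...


floor(1962/5) = 392
floor(1962/25) = 78
floor(1962/125) = 15
floor(1962/625) = 3
Total = 488

488 trailing zeros


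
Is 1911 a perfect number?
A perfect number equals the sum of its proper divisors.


Proper divisors of 1911: 1, 3, 7, 13, 21, 39, 49, 91, 147, 273, 637
Sum = 1 + 3 + 7 + 13 + 21 + 39 + 49 + 91 + 147 + 273 + 637 = 1281

No, 1911 is not perfect (1281 ≠ 1911)


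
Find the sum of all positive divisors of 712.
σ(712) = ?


Divisors of 712: 1, 2, 4, 8, 89, 178, 356, 712
Sum = 1 + 2 + 4 + 8 + 89 + 178 + 356 + 712 = 1350

σ(712) = 1350


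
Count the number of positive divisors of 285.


285 = 3^1 × 5^1 × 19^1
d(285) = (1+1) × (1+1) × (1+1) = 8

8 divisors


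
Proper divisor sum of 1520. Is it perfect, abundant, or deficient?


Proper divisors: 1, 2, 4, 5, 8, 10, 16, 19, 20, 38, 40, 76, 80, 95, 152, 190, 304, 380, 760
Sum = 1 + 2 + 4 + 5 + 8 + 10 + 16 + 19 + 20 + 38 + 40 + 76 + 80 + 95 + 152 + 190 + 304 + 380 + 760 = 2200
2200 > 1520 → abundant

s(1520) = 2200 (abundant)


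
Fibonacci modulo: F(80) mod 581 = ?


F(k) mod 581 for k=1..80:
1, 1, 2, 3, 5, 8, 13, 21, 34, 55, 89, 144, 233, 377, 29, 406, 435, 260, 114, 374, 488, 281, 188, 469, 76, 545, 40, 4, 44, 48, 92, 140, 232, 372, 23, 395, 418, 232, 69, 301, 370, 90, 460, 550, 429, 398, 246, 63, 309, 372, 100, 472, 572, 463, 454, 336, 209, 545, 173, 137, 310, 447, 176, 42, 218, 260, 478, 157, 54, 211, 265, 476, 160, 55, 215, 270, 485, 174, 78, 252
F(80) mod 581 = 252


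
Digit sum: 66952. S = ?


6 + 6 + 9 + 5 + 2 = 28


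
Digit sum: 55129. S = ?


5 + 5 + 1 + 2 + 9 = 22


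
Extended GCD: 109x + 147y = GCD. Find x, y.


Tabular extended Euclidean (each row: r = 109*s + 147*t):
r=109, s=1, t=0
r=147, s=0, t=1
q=0: r=109, s=1, t=0   [109*(1) + 147*(0) = 109]
q=1: r=38, s=-1, t=1   [109*(-1) + 147*(1) = 38]
q=2: r=33, s=3, t=-2   [109*(3) + 147*(-2) = 33]
q=1: r=5, s=-4, t=3   [109*(-4) + 147*(3) = 5]
q=6: r=3, s=27, t=-20   [109*(27) + 147*(-20) = 3]
q=1: r=2, s=-31, t=23   [109*(-31) + 147*(23) = 2]
q=1: r=1, s=58, t=-43   [109*(58) + 147*(-43) = 1]
q=2: r=0, s=-147, t=109   [109*(-147) + 147*(109) = 0]
GCD = 1; from the row with r=1: x=58, y=-43
Check: 109*(58) + 147*(-43) = 6322 - 6321 = 1

GCD = 1, x = 58, y = -43


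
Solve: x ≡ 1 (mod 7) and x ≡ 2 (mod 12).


M = 7*12 = 84
M1 = M/7 = 12, M2 = M/12 = 7
M1^(-1) mod 7 = 3, M2^(-1) mod 12 = 7
x = 1*12*3 + 2*7*7 = 134
134 mod 84 = 50
Check: 50 mod 7 = 1 ✓, 50 mod 12 = 2 ✓

x ≡ 50 (mod 84)


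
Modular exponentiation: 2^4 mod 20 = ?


2^1 mod 20 = 2
2^2 mod 20 = 4
2^3 mod 20 = 8
2^4 mod 20 = 16


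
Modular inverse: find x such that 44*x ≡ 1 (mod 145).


Use the extended Euclidean algorithm on (145, 44); each row r = 145*s + 44*t:
r=145, s=1, t=0
r=44, s=0, t=1
q=3: r=13, s=1, t=-3   [145*(1) + 44*(-3) = 13]
q=3: r=5, s=-3, t=10   [145*(-3) + 44*(10) = 5]
q=2: r=3, s=7, t=-23   [145*(7) + 44*(-23) = 3]
q=1: r=2, s=-10, t=33   [145*(-10) + 44*(33) = 2]
q=1: r=1, s=17, t=-56   [145*(17) + 44*(-56) = 1]
q=2: r=0, s=-44, t=145   [145*(-44) + 44*(145) = 0]
GCD = 1 with t = -56, so 44*(-56) ≡ 1 (mod 145)
Inverse = -56 mod 145 = 89
Check: 44 * 89 = 3916 ≡ 1 (mod 145)

44^(-1) ≡ 89 (mod 145)


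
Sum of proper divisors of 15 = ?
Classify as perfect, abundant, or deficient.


Proper divisors: 1, 3, 5
Sum = 1 + 3 + 5 = 9
9 < 15 → deficient

s(15) = 9 (deficient)


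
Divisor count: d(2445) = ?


2445 = 3^1 × 5^1 × 163^1
d(2445) = (1+1) × (1+1) × (1+1) = 8

8 divisors


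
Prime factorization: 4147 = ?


4147 / 11 = 377
377 / 13 = 29
29 / 29 = 1
4147 = 11 × 13 × 29


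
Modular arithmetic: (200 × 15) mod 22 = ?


200 × 15 = 3000
3000 mod 22 = 8


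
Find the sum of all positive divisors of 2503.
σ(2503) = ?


Divisors of 2503: 1, 2503
Sum = 1 + 2503 = 2504

σ(2503) = 2504


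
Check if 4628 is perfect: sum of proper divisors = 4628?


Proper divisors of 4628: 1, 2, 4, 13, 26, 52, 89, 178, 356, 1157, 2314
Sum = 1 + 2 + 4 + 13 + 26 + 52 + 89 + 178 + 356 + 1157 + 2314 = 4192

No, 4628 is not perfect (4192 ≠ 4628)


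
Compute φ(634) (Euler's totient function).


634 = 2 × 317
Prime factors: 2, 317
φ(634) = 634 × (1-1/2) × (1-1/317)
= 634 × 1/2 × 316/317 = 316

φ(634) = 316


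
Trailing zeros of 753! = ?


floor(753/5) = 150
floor(753/25) = 30
floor(753/125) = 6
floor(753/625) = 1
Total = 187

187 trailing zeros


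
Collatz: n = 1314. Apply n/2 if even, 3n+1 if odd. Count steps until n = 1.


1314 → 657 → 1972 → 986 → 493 → 1480 → 740 → 370 → 185 → 556 → 278 → 139 → 418 → 209 → 628 → 314 → 157 → 472 → 236 → 118 → 59 → 178 → 89 → 268 → 134 → 67 → 202 → 101 → 304 → 152 → 76 → 38 → 19 → 58 → 29 → 88 → 44 → 22 → 11 → 34 → 17 → 52 → 26 → 13 → 40 → 20 → 10 → 5 → 16 → 8 → 4 → 2 → 1
Total steps = 52

52 steps


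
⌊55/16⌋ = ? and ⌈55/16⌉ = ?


55/16 = 3.4375
floor = 3
ceil = 4

floor = 3, ceil = 4


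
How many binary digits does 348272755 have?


348272755 in base 2 = 10100110000100011100001110011
Number of digits = 29

29 digits (base 2)


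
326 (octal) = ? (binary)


326 (base 8) = 214 (decimal)
214 (decimal) = 11010110 (base 2)


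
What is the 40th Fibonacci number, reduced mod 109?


F(k) mod 109 for k=1..40:
1, 1, 2, 3, 5, 8, 13, 21, 34, 55, 89, 35, 15, 50, 65, 6, 71, 77, 39, 7, 46, 53, 99, 43, 33, 76, 0, 76, 76, 43, 10, 53, 63, 7, 70, 77, 38, 6, 44, 50
F(40) mod 109 = 50


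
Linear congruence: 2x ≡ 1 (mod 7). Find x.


GCD(2, 7) = 1, unique solution
a^(-1) mod 7 = 4
x = 4 * 1 mod 7 = 4

x ≡ 4 (mod 7)


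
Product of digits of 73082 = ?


7 × 3 × 0 × 8 × 2 = 0


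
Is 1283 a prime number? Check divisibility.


Check divisors up to sqrt(1283) = 35.8190
No divisors found.
1283 is prime.

Yes, 1283 is prime


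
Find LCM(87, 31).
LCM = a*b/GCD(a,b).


GCD(87, 31) = 1
LCM = 87*31/1 = 2697/1 = 2697

LCM = 2697


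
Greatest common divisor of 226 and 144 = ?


226 = 1 * 144 + 82
144 = 1 * 82 + 62
82 = 1 * 62 + 20
62 = 3 * 20 + 2
20 = 10 * 2 + 0
GCD = 2


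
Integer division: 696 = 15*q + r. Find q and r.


696 = 15 * 46 + 6
Check: 690 + 6 = 696

q = 46, r = 6


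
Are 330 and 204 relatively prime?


Euclidean algorithm:
330 = 1 * 204 + 126
204 = 1 * 126 + 78
126 = 1 * 78 + 48
78 = 1 * 48 + 30
48 = 1 * 30 + 18
30 = 1 * 18 + 12
18 = 1 * 12 + 6
12 = 2 * 6 + 0
GCD(330, 204) = 6

No, not coprime (GCD = 6)


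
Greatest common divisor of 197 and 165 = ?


197 = 1 * 165 + 32
165 = 5 * 32 + 5
32 = 6 * 5 + 2
5 = 2 * 2 + 1
2 = 2 * 1 + 0
GCD = 1


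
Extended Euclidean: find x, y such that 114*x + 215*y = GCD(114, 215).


Tabular extended Euclidean (each row: r = 114*s + 215*t):
r=114, s=1, t=0
r=215, s=0, t=1
q=0: r=114, s=1, t=0   [114*(1) + 215*(0) = 114]
q=1: r=101, s=-1, t=1   [114*(-1) + 215*(1) = 101]
q=1: r=13, s=2, t=-1   [114*(2) + 215*(-1) = 13]
q=7: r=10, s=-15, t=8   [114*(-15) + 215*(8) = 10]
q=1: r=3, s=17, t=-9   [114*(17) + 215*(-9) = 3]
q=3: r=1, s=-66, t=35   [114*(-66) + 215*(35) = 1]
q=3: r=0, s=215, t=-114   [114*(215) + 215*(-114) = 0]
GCD = 1; from the row with r=1: x=-66, y=35
Check: 114*(-66) + 215*(35) = -7524 + 7525 = 1

GCD = 1, x = -66, y = 35


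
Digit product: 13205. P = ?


1 × 3 × 2 × 0 × 5 = 0


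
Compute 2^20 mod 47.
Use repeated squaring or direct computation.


2^1 mod 47 = 2
2^2 mod 47 = 4
2^3 mod 47 = 8
2^4 mod 47 = 16
2^5 mod 47 = 32
2^6 mod 47 = 17
2^7 mod 47 = 34
2^8 mod 47 = 21
2^9 mod 47 = 42
2^10 mod 47 = 37
2^11 mod 47 = 27
2^12 mod 47 = 7
2^13 mod 47 = 14
2^14 mod 47 = 28
2^15 mod 47 = 9
2^16 mod 47 = 18
2^17 mod 47 = 36
2^18 mod 47 = 25
2^19 mod 47 = 3
2^20 mod 47 = 6


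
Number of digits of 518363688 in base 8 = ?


518363688 in base 8 = 3671315050
Number of digits = 10

10 digits (base 8)


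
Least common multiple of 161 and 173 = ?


GCD(161, 173) = 1
LCM = 161*173/1 = 27853/1 = 27853

LCM = 27853


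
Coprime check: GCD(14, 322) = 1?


Euclidean algorithm:
322 = 23 * 14 + 0
GCD(14, 322) = 14

No, not coprime (GCD = 14)


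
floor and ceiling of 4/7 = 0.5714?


4/7 = 0.5714
floor = 0
ceil = 1

floor = 0, ceil = 1


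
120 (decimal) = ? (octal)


120 (base 10) = 120 (decimal)
120 (decimal) = 170 (base 8)


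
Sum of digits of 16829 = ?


1 + 6 + 8 + 2 + 9 = 26


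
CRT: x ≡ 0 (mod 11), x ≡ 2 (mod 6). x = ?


M = 11*6 = 66
M1 = M/11 = 6, M2 = M/6 = 11
M1^(-1) mod 11 = 2, M2^(-1) mod 6 = 5
x = 0*6*2 + 2*11*5 = 110
110 mod 66 = 44
Check: 44 mod 11 = 0 ✓, 44 mod 6 = 2 ✓

x ≡ 44 (mod 66)


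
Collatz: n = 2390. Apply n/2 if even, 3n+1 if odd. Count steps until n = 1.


2390 → 1195 → 3586 → 1793 → 5380 → 2690 → 1345 → 4036 → 2018 → 1009 → 3028 → 1514 → 757 → 2272 → 1136 → 568 → 284 → 142 → 71 → 214 → 107 → 322 → 161 → 484 → 242 → 121 → 364 → 182 → 91 → 274 → 137 → 412 → 206 → 103 → 310 → 155 → 466 → 233 → 700 → 350 → 175 → 526 → 263 → 790 → 395 → 1186 → 593 → 1780 → 890 → 445 → 1336 → 668 → 334 → 167 → 502 → 251 → 754 → 377 → 1132 → 566 → 283 → 850 → 425 → 1276 → 638 → 319 → 958 → 479 → 1438 → 719 → 2158 → 1079 → 3238 → 1619 → 4858 → 2429 → 7288 → 3644 → 1822 → 911 → 2734 → 1367 → 4102 → 2051 → 6154 → 3077 → 9232 → 4616 → 2308 → 1154 → 577 → 1732 → 866 → 433 → 1300 → 650 → 325 → 976 → 488 → 244 → 122 → 61 → 184 → 92 → 46 → 23 → 70 → 35 → 106 → 53 → 160 → 80 → 40 → 20 → 10 → 5 → 16 → 8 → 4 → 2 → 1
Total steps = 120

120 steps


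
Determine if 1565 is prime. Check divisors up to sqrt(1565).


1565 / 5 = 313 (exact division)
1565 is NOT prime.

No, 1565 is not prime


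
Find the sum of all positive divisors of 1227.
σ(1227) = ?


Divisors of 1227: 1, 3, 409, 1227
Sum = 1 + 3 + 409 + 1227 = 1640

σ(1227) = 1640


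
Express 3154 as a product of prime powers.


3154 / 2 = 1577
1577 / 19 = 83
83 / 83 = 1
3154 = 2 × 19 × 83


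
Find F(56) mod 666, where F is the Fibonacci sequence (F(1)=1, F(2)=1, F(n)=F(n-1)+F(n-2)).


F(k) mod 666 for k=1..56:
1, 1, 2, 3, 5, 8, 13, 21, 34, 55, 89, 144, 233, 377, 610, 321, 265, 586, 185, 105, 290, 395, 19, 414, 433, 181, 614, 129, 77, 206, 283, 489, 106, 595, 35, 630, 665, 629, 628, 591, 553, 478, 365, 177, 542, 53, 595, 648, 577, 559, 470, 363, 167, 530, 31, 561
F(56) mod 666 = 561


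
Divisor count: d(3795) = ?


3795 = 3^1 × 5^1 × 11^1 × 23^1
d(3795) = (1+1) × (1+1) × (1+1) × (1+1) = 16

16 divisors


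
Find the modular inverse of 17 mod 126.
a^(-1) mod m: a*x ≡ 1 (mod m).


Use the extended Euclidean algorithm on (126, 17); each row r = 126*s + 17*t:
r=126, s=1, t=0
r=17, s=0, t=1
q=7: r=7, s=1, t=-7   [126*(1) + 17*(-7) = 7]
q=2: r=3, s=-2, t=15   [126*(-2) + 17*(15) = 3]
q=2: r=1, s=5, t=-37   [126*(5) + 17*(-37) = 1]
q=3: r=0, s=-17, t=126   [126*(-17) + 17*(126) = 0]
GCD = 1 with t = -37, so 17*(-37) ≡ 1 (mod 126)
Inverse = -37 mod 126 = 89
Check: 17 * 89 = 1513 ≡ 1 (mod 126)

17^(-1) ≡ 89 (mod 126)


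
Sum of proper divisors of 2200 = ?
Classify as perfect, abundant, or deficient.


Proper divisors: 1, 2, 4, 5, 8, 10, 11, 20, 22, 25, 40, 44, 50, 55, 88, 100, 110, 200, 220, 275, 440, 550, 1100
Sum = 1 + 2 + 4 + 5 + 8 + 10 + 11 + 20 + 22 + 25 + 40 + 44 + 50 + 55 + 88 + 100 + 110 + 200 + 220 + 275 + 440 + 550 + 1100 = 3380
3380 > 2200 → abundant

s(2200) = 3380 (abundant)


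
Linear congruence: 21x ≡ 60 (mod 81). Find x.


GCD(21, 81) = 3 divides 60
Divide: 7x ≡ 20 (mod 27)
x ≡ 26 (mod 27)


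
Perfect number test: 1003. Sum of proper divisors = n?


Proper divisors of 1003: 1, 17, 59
Sum = 1 + 17 + 59 = 77

No, 1003 is not perfect (77 ≠ 1003)


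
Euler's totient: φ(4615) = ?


4615 = 5 × 13 × 71
Prime factors: 5, 13, 71
φ(4615) = 4615 × (1-1/5) × (1-1/13) × (1-1/71)
= 4615 × 4/5 × 12/13 × 70/71 = 3360

φ(4615) = 3360


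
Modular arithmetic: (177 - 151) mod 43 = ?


177 - 151 = 26
26 mod 43 = 26


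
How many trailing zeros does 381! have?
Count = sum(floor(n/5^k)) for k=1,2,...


floor(381/5) = 76
floor(381/25) = 15
floor(381/125) = 3
Total = 94

94 trailing zeros


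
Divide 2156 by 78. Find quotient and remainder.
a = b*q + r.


2156 = 78 * 27 + 50
Check: 2106 + 50 = 2156

q = 27, r = 50


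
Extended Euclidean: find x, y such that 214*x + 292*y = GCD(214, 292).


Tabular extended Euclidean (each row: r = 214*s + 292*t):
r=214, s=1, t=0
r=292, s=0, t=1
q=0: r=214, s=1, t=0   [214*(1) + 292*(0) = 214]
q=1: r=78, s=-1, t=1   [214*(-1) + 292*(1) = 78]
q=2: r=58, s=3, t=-2   [214*(3) + 292*(-2) = 58]
q=1: r=20, s=-4, t=3   [214*(-4) + 292*(3) = 20]
q=2: r=18, s=11, t=-8   [214*(11) + 292*(-8) = 18]
q=1: r=2, s=-15, t=11   [214*(-15) + 292*(11) = 2]
q=9: r=0, s=146, t=-107   [214*(146) + 292*(-107) = 0]
GCD = 2; from the row with r=2: x=-15, y=11
Check: 214*(-15) + 292*(11) = -3210 + 3212 = 2

GCD = 2, x = -15, y = 11


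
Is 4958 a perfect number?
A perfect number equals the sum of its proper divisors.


Proper divisors of 4958: 1, 2, 37, 67, 74, 134, 2479
Sum = 1 + 2 + 37 + 67 + 74 + 134 + 2479 = 2794

No, 4958 is not perfect (2794 ≠ 4958)


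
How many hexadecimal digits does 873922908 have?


873922908 in base 16 = 3417015C
Number of digits = 8

8 digits (base 16)


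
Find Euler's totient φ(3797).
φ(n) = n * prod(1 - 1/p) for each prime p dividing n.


3797 = 3797
Prime factors: 3797
φ(3797) = 3797 × (1-1/3797)
= 3797 × 3796/3797 = 3796

φ(3797) = 3796


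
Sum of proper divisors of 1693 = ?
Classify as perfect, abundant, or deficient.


Proper divisors: 1
Sum = 1 = 1
1 < 1693 → deficient

s(1693) = 1 (deficient)


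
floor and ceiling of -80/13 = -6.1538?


-80/13 = -6.1538
floor = -7
ceil = -6

floor = -7, ceil = -6


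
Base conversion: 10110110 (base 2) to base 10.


10110110 (base 2) = 182 (decimal)
182 (decimal) = 182 (base 10)


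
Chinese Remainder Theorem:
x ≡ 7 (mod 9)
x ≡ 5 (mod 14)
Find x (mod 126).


M = 9*14 = 126
M1 = M/9 = 14, M2 = M/14 = 9
M1^(-1) mod 9 = 2, M2^(-1) mod 14 = 11
x = 7*14*2 + 5*9*11 = 691
691 mod 126 = 61
Check: 61 mod 9 = 7 ✓, 61 mod 14 = 5 ✓

x ≡ 61 (mod 126)


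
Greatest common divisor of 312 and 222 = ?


312 = 1 * 222 + 90
222 = 2 * 90 + 42
90 = 2 * 42 + 6
42 = 7 * 6 + 0
GCD = 6


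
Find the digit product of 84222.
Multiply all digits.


8 × 4 × 2 × 2 × 2 = 256


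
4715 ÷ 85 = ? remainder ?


4715 = 85 * 55 + 40
Check: 4675 + 40 = 4715

q = 55, r = 40


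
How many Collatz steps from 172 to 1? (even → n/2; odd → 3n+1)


172 → 86 → 43 → 130 → 65 → 196 → 98 → 49 → 148 → 74 → 37 → 112 → 56 → 28 → 14 → 7 → 22 → 11 → 34 → 17 → 52 → 26 → 13 → 40 → 20 → 10 → 5 → 16 → 8 → 4 → 2 → 1
Total steps = 31

31 steps


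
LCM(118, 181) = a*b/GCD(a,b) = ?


GCD(118, 181) = 1
LCM = 118*181/1 = 21358/1 = 21358

LCM = 21358


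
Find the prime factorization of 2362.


2362 / 2 = 1181
1181 / 1181 = 1
2362 = 2 × 1181


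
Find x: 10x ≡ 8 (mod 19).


GCD(10, 19) = 1, unique solution
a^(-1) mod 19 = 2
x = 2 * 8 mod 19 = 16

x ≡ 16 (mod 19)


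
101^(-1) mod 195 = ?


Use the extended Euclidean algorithm on (195, 101); each row r = 195*s + 101*t:
r=195, s=1, t=0
r=101, s=0, t=1
q=1: r=94, s=1, t=-1   [195*(1) + 101*(-1) = 94]
q=1: r=7, s=-1, t=2   [195*(-1) + 101*(2) = 7]
q=13: r=3, s=14, t=-27   [195*(14) + 101*(-27) = 3]
q=2: r=1, s=-29, t=56   [195*(-29) + 101*(56) = 1]
q=3: r=0, s=101, t=-195   [195*(101) + 101*(-195) = 0]
GCD = 1 with t = 56, so 101*(56) ≡ 1 (mod 195)
Inverse = 56 mod 195 = 56
Check: 101 * 56 = 5656 ≡ 1 (mod 195)

101^(-1) ≡ 56 (mod 195)


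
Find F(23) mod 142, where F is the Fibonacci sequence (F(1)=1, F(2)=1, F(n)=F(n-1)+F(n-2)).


F(k) mod 142 for k=1..23:
1, 1, 2, 3, 5, 8, 13, 21, 34, 55, 89, 2, 91, 93, 42, 135, 35, 28, 63, 91, 12, 103, 115
F(23) mod 142 = 115


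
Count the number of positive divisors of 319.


319 = 11^1 × 29^1
d(319) = (1+1) × (1+1) = 4

4 divisors


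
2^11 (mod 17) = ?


2^1 mod 17 = 2
2^2 mod 17 = 4
2^3 mod 17 = 8
2^4 mod 17 = 16
2^5 mod 17 = 15
2^6 mod 17 = 13
2^7 mod 17 = 9
2^8 mod 17 = 1
2^9 mod 17 = 2
2^10 mod 17 = 4
2^11 mod 17 = 8


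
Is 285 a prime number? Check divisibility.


285 / 3 = 95 (exact division)
285 is NOT prime.

No, 285 is not prime


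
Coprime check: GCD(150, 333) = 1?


Euclidean algorithm:
333 = 2 * 150 + 33
150 = 4 * 33 + 18
33 = 1 * 18 + 15
18 = 1 * 15 + 3
15 = 5 * 3 + 0
GCD(150, 333) = 3

No, not coprime (GCD = 3)


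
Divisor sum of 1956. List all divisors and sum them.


Divisors of 1956: 1, 2, 3, 4, 6, 12, 163, 326, 489, 652, 978, 1956
Sum = 1 + 2 + 3 + 4 + 6 + 12 + 163 + 326 + 489 + 652 + 978 + 1956 = 4592

σ(1956) = 4592


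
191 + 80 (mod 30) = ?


191 + 80 = 271
271 mod 30 = 1


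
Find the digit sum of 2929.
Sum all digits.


2 + 9 + 2 + 9 = 22


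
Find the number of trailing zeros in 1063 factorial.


floor(1063/5) = 212
floor(1063/25) = 42
floor(1063/125) = 8
floor(1063/625) = 1
Total = 263

263 trailing zeros


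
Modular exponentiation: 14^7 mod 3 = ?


14^1 mod 3 = 2
14^2 mod 3 = 1
14^3 mod 3 = 2
14^4 mod 3 = 1
14^5 mod 3 = 2
14^6 mod 3 = 1
14^7 mod 3 = 2


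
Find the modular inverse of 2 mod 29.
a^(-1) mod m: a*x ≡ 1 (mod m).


Use the extended Euclidean algorithm on (29, 2); each row r = 29*s + 2*t:
r=29, s=1, t=0
r=2, s=0, t=1
q=14: r=1, s=1, t=-14   [29*(1) + 2*(-14) = 1]
q=2: r=0, s=-2, t=29   [29*(-2) + 2*(29) = 0]
GCD = 1 with t = -14, so 2*(-14) ≡ 1 (mod 29)
Inverse = -14 mod 29 = 15
Check: 2 * 15 = 30 ≡ 1 (mod 29)

2^(-1) ≡ 15 (mod 29)


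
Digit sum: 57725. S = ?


5 + 7 + 7 + 2 + 5 = 26


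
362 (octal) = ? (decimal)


362 (base 8) = 242 (decimal)
242 (decimal) = 242 (base 10)


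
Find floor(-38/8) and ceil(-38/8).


-38/8 = -4.7500
floor = -5
ceil = -4

floor = -5, ceil = -4


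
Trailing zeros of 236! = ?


floor(236/5) = 47
floor(236/25) = 9
floor(236/125) = 1
Total = 57

57 trailing zeros


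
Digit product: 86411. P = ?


8 × 6 × 4 × 1 × 1 = 192


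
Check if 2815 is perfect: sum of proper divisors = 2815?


Proper divisors of 2815: 1, 5, 563
Sum = 1 + 5 + 563 = 569

No, 2815 is not perfect (569 ≠ 2815)


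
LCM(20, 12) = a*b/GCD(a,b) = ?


GCD(20, 12) = 4
LCM = 20*12/4 = 240/4 = 60

LCM = 60


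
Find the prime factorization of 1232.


1232 / 2 = 616
616 / 2 = 308
308 / 2 = 154
154 / 2 = 77
77 / 7 = 11
11 / 11 = 1
1232 = 2^4 × 7 × 11


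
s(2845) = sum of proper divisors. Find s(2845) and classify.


Proper divisors: 1, 5, 569
Sum = 1 + 5 + 569 = 575
575 < 2845 → deficient

s(2845) = 575 (deficient)


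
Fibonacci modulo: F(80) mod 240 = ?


F(k) mod 240 for k=1..80:
1, 1, 2, 3, 5, 8, 13, 21, 34, 55, 89, 144, 233, 137, 130, 27, 157, 184, 101, 45, 146, 191, 97, 48, 145, 193, 98, 51, 149, 200, 109, 69, 178, 7, 185, 192, 137, 89, 226, 75, 61, 136, 197, 93, 50, 143, 193, 96, 49, 145, 194, 99, 53, 152, 205, 117, 82, 199, 41, 0, 41, 41, 82, 123, 205, 88, 53, 141, 194, 95, 49, 144, 193, 97, 50, 147, 197, 104, 61, 165
F(80) mod 240 = 165


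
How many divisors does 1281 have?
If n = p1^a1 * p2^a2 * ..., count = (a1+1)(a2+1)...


1281 = 3^1 × 7^1 × 61^1
d(1281) = (1+1) × (1+1) × (1+1) = 8

8 divisors


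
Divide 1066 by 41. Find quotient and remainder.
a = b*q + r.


1066 = 41 * 26 + 0
Check: 1066 + 0 = 1066

q = 26, r = 0


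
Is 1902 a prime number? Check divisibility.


1902 / 2 = 951 (exact division)
1902 is NOT prime.

No, 1902 is not prime


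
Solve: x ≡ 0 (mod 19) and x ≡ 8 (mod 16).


M = 19*16 = 304
M1 = M/19 = 16, M2 = M/16 = 19
M1^(-1) mod 19 = 6, M2^(-1) mod 16 = 11
x = 0*16*6 + 8*19*11 = 1672
1672 mod 304 = 152
Check: 152 mod 19 = 0 ✓, 152 mod 16 = 8 ✓

x ≡ 152 (mod 304)


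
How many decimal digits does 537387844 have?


537387844 has 9 digits in base 10
floor(log10(537387844)) + 1 = floor(8.7303) + 1 = 9

9 digits (base 10)


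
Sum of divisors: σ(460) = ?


Divisors of 460: 1, 2, 4, 5, 10, 20, 23, 46, 92, 115, 230, 460
Sum = 1 + 2 + 4 + 5 + 10 + 20 + 23 + 46 + 92 + 115 + 230 + 460 = 1008

σ(460) = 1008


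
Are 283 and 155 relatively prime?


Euclidean algorithm:
283 = 1 * 155 + 128
155 = 1 * 128 + 27
128 = 4 * 27 + 20
27 = 1 * 20 + 7
20 = 2 * 7 + 6
7 = 1 * 6 + 1
6 = 6 * 1 + 0
GCD(283, 155) = 1

Yes, coprime (GCD = 1)


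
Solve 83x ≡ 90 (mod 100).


GCD(83, 100) = 1, unique solution
a^(-1) mod 100 = 47
x = 47 * 90 mod 100 = 30

x ≡ 30 (mod 100)


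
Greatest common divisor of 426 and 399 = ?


426 = 1 * 399 + 27
399 = 14 * 27 + 21
27 = 1 * 21 + 6
21 = 3 * 6 + 3
6 = 2 * 3 + 0
GCD = 3


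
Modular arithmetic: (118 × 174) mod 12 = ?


118 × 174 = 20532
20532 mod 12 = 0


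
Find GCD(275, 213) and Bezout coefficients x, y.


Tabular extended Euclidean (each row: r = 275*s + 213*t):
r=275, s=1, t=0
r=213, s=0, t=1
q=1: r=62, s=1, t=-1   [275*(1) + 213*(-1) = 62]
q=3: r=27, s=-3, t=4   [275*(-3) + 213*(4) = 27]
q=2: r=8, s=7, t=-9   [275*(7) + 213*(-9) = 8]
q=3: r=3, s=-24, t=31   [275*(-24) + 213*(31) = 3]
q=2: r=2, s=55, t=-71   [275*(55) + 213*(-71) = 2]
q=1: r=1, s=-79, t=102   [275*(-79) + 213*(102) = 1]
q=2: r=0, s=213, t=-275   [275*(213) + 213*(-275) = 0]
GCD = 1; from the row with r=1: x=-79, y=102
Check: 275*(-79) + 213*(102) = -21725 + 21726 = 1

GCD = 1, x = -79, y = 102


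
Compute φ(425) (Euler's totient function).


425 = 5^2 × 17
Prime factors: 5, 17
φ(425) = 425 × (1-1/5) × (1-1/17)
= 425 × 4/5 × 16/17 = 320

φ(425) = 320


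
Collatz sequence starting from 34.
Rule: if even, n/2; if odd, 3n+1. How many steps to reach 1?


34 → 17 → 52 → 26 → 13 → 40 → 20 → 10 → 5 → 16 → 8 → 4 → 2 → 1
Total steps = 13

13 steps


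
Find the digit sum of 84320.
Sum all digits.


8 + 4 + 3 + 2 + 0 = 17


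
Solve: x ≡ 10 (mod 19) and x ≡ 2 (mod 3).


M = 19*3 = 57
M1 = M/19 = 3, M2 = M/3 = 19
M1^(-1) mod 19 = 13, M2^(-1) mod 3 = 1
x = 10*3*13 + 2*19*1 = 428
428 mod 57 = 29
Check: 29 mod 19 = 10 ✓, 29 mod 3 = 2 ✓

x ≡ 29 (mod 57)


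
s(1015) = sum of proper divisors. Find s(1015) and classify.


Proper divisors: 1, 5, 7, 29, 35, 145, 203
Sum = 1 + 5 + 7 + 29 + 35 + 145 + 203 = 425
425 < 1015 → deficient

s(1015) = 425 (deficient)


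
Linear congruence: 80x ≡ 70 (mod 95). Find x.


GCD(80, 95) = 5 divides 70
Divide: 16x ≡ 14 (mod 19)
x ≡ 8 (mod 19)


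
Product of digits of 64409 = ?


6 × 4 × 4 × 0 × 9 = 0


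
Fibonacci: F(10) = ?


Sequence: 1, 1, 2, 3, 5, 8, 13, 21, 34, 55
F(10) = 55


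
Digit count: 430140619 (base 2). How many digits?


430140619 in base 2 = 11001101000110110110011001011
Number of digits = 29

29 digits (base 2)


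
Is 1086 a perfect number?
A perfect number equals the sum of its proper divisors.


Proper divisors of 1086: 1, 2, 3, 6, 181, 362, 543
Sum = 1 + 2 + 3 + 6 + 181 + 362 + 543 = 1098

No, 1086 is not perfect (1098 ≠ 1086)


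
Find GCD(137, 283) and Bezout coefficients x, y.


Tabular extended Euclidean (each row: r = 137*s + 283*t):
r=137, s=1, t=0
r=283, s=0, t=1
q=0: r=137, s=1, t=0   [137*(1) + 283*(0) = 137]
q=2: r=9, s=-2, t=1   [137*(-2) + 283*(1) = 9]
q=15: r=2, s=31, t=-15   [137*(31) + 283*(-15) = 2]
q=4: r=1, s=-126, t=61   [137*(-126) + 283*(61) = 1]
q=2: r=0, s=283, t=-137   [137*(283) + 283*(-137) = 0]
GCD = 1; from the row with r=1: x=-126, y=61
Check: 137*(-126) + 283*(61) = -17262 + 17263 = 1

GCD = 1, x = -126, y = 61


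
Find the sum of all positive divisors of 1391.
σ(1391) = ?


Divisors of 1391: 1, 13, 107, 1391
Sum = 1 + 13 + 107 + 1391 = 1512

σ(1391) = 1512


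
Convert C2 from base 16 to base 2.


C2 (base 16) = 194 (decimal)
194 (decimal) = 11000010 (base 2)


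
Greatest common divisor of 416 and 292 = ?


416 = 1 * 292 + 124
292 = 2 * 124 + 44
124 = 2 * 44 + 36
44 = 1 * 36 + 8
36 = 4 * 8 + 4
8 = 2 * 4 + 0
GCD = 4


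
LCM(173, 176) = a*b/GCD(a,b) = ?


GCD(173, 176) = 1
LCM = 173*176/1 = 30448/1 = 30448

LCM = 30448


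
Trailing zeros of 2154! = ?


floor(2154/5) = 430
floor(2154/25) = 86
floor(2154/125) = 17
floor(2154/625) = 3
Total = 536

536 trailing zeros


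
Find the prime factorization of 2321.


2321 / 11 = 211
211 / 211 = 1
2321 = 11 × 211


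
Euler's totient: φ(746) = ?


746 = 2 × 373
Prime factors: 2, 373
φ(746) = 746 × (1-1/2) × (1-1/373)
= 746 × 1/2 × 372/373 = 372

φ(746) = 372


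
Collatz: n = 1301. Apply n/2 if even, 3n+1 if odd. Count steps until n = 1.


1301 → 3904 → 1952 → 976 → 488 → 244 → 122 → 61 → 184 → 92 → 46 → 23 → 70 → 35 → 106 → 53 → 160 → 80 → 40 → 20 → 10 → 5 → 16 → 8 → 4 → 2 → 1
Total steps = 26

26 steps


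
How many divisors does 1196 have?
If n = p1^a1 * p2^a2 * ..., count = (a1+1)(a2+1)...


1196 = 2^2 × 13^1 × 23^1
d(1196) = (2+1) × (1+1) × (1+1) = 12

12 divisors


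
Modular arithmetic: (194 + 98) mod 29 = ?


194 + 98 = 292
292 mod 29 = 2


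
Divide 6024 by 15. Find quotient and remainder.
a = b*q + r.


6024 = 15 * 401 + 9
Check: 6015 + 9 = 6024

q = 401, r = 9


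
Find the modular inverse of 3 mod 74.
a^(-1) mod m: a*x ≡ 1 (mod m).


Use the extended Euclidean algorithm on (74, 3); each row r = 74*s + 3*t:
r=74, s=1, t=0
r=3, s=0, t=1
q=24: r=2, s=1, t=-24   [74*(1) + 3*(-24) = 2]
q=1: r=1, s=-1, t=25   [74*(-1) + 3*(25) = 1]
q=2: r=0, s=3, t=-74   [74*(3) + 3*(-74) = 0]
GCD = 1 with t = 25, so 3*(25) ≡ 1 (mod 74)
Inverse = 25 mod 74 = 25
Check: 3 * 25 = 75 ≡ 1 (mod 74)

3^(-1) ≡ 25 (mod 74)


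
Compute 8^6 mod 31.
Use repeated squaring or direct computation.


8^1 mod 31 = 8
8^2 mod 31 = 2
8^3 mod 31 = 16
8^4 mod 31 = 4
8^5 mod 31 = 1
8^6 mod 31 = 8


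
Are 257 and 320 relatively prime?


Euclidean algorithm:
320 = 1 * 257 + 63
257 = 4 * 63 + 5
63 = 12 * 5 + 3
5 = 1 * 3 + 2
3 = 1 * 2 + 1
2 = 2 * 1 + 0
GCD(257, 320) = 1

Yes, coprime (GCD = 1)


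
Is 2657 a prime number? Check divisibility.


Check divisors up to sqrt(2657) = 51.5461
No divisors found.
2657 is prime.

Yes, 2657 is prime


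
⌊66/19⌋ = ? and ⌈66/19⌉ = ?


66/19 = 3.4737
floor = 3
ceil = 4

floor = 3, ceil = 4


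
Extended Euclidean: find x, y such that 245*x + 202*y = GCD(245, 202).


Tabular extended Euclidean (each row: r = 245*s + 202*t):
r=245, s=1, t=0
r=202, s=0, t=1
q=1: r=43, s=1, t=-1   [245*(1) + 202*(-1) = 43]
q=4: r=30, s=-4, t=5   [245*(-4) + 202*(5) = 30]
q=1: r=13, s=5, t=-6   [245*(5) + 202*(-6) = 13]
q=2: r=4, s=-14, t=17   [245*(-14) + 202*(17) = 4]
q=3: r=1, s=47, t=-57   [245*(47) + 202*(-57) = 1]
q=4: r=0, s=-202, t=245   [245*(-202) + 202*(245) = 0]
GCD = 1; from the row with r=1: x=47, y=-57
Check: 245*(47) + 202*(-57) = 11515 - 11514 = 1

GCD = 1, x = 47, y = -57


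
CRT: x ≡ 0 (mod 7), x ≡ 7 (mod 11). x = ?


M = 7*11 = 77
M1 = M/7 = 11, M2 = M/11 = 7
M1^(-1) mod 7 = 2, M2^(-1) mod 11 = 8
x = 0*11*2 + 7*7*8 = 392
392 mod 77 = 7
Check: 7 mod 7 = 0 ✓, 7 mod 11 = 7 ✓

x ≡ 7 (mod 77)


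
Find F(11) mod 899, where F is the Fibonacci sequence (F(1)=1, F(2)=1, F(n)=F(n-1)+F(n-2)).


F(k) mod 899 for k=1..11:
1, 1, 2, 3, 5, 8, 13, 21, 34, 55, 89
F(11) mod 899 = 89


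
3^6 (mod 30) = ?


3^1 mod 30 = 3
3^2 mod 30 = 9
3^3 mod 30 = 27
3^4 mod 30 = 21
3^5 mod 30 = 3
3^6 mod 30 = 9


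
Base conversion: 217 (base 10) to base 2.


217 (base 10) = 217 (decimal)
217 (decimal) = 11011001 (base 2)


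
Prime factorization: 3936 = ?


3936 / 2 = 1968
1968 / 2 = 984
984 / 2 = 492
492 / 2 = 246
246 / 2 = 123
123 / 3 = 41
41 / 41 = 1
3936 = 2^5 × 3 × 41


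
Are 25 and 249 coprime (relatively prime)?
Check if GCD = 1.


Euclidean algorithm:
249 = 9 * 25 + 24
25 = 1 * 24 + 1
24 = 24 * 1 + 0
GCD(25, 249) = 1

Yes, coprime (GCD = 1)


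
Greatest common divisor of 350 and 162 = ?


350 = 2 * 162 + 26
162 = 6 * 26 + 6
26 = 4 * 6 + 2
6 = 3 * 2 + 0
GCD = 2


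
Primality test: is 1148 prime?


1148 / 2 = 574 (exact division)
1148 is NOT prime.

No, 1148 is not prime


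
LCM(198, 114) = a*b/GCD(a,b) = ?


GCD(198, 114) = 6
LCM = 198*114/6 = 22572/6 = 3762

LCM = 3762


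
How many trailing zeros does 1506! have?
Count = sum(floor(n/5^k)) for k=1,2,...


floor(1506/5) = 301
floor(1506/25) = 60
floor(1506/125) = 12
floor(1506/625) = 2
Total = 375

375 trailing zeros


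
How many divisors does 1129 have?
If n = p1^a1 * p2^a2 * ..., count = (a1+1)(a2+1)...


1129 = 1129^1
d(1129) = (1+1) = 2

2 divisors


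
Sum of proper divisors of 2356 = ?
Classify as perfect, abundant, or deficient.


Proper divisors: 1, 2, 4, 19, 31, 38, 62, 76, 124, 589, 1178
Sum = 1 + 2 + 4 + 19 + 31 + 38 + 62 + 76 + 124 + 589 + 1178 = 2124
2124 < 2356 → deficient

s(2356) = 2124 (deficient)


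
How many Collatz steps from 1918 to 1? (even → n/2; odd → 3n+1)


1918 → 959 → 2878 → 1439 → 4318 → 2159 → 6478 → 3239 → 9718 → 4859 → 14578 → 7289 → 21868 → 10934 → 5467 → 16402 → 8201 → 24604 → 12302 → 6151 → 18454 → 9227 → 27682 → 13841 → 41524 → 20762 → 10381 → 31144 → 15572 → 7786 → 3893 → 11680 → 5840 → 2920 → 1460 → 730 → 365 → 1096 → 548 → 274 → 137 → 412 → 206 → 103 → 310 → 155 → 466 → 233 → 700 → 350 → 175 → 526 → 263 → 790 → 395 → 1186 → 593 → 1780 → 890 → 445 → 1336 → 668 → 334 → 167 → 502 → 251 → 754 → 377 → 1132 → 566 → 283 → 850 → 425 → 1276 → 638 → 319 → 958 → 479 → 1438 → 719 → 2158 → 1079 → 3238 → 1619 → 4858 → 2429 → 7288 → 3644 → 1822 → 911 → 2734 → 1367 → 4102 → 2051 → 6154 → 3077 → 9232 → 4616 → 2308 → 1154 → 577 → 1732 → 866 → 433 → 1300 → 650 → 325 → 976 → 488 → 244 → 122 → 61 → 184 → 92 → 46 → 23 → 70 → 35 → 106 → 53 → 160 → 80 → 40 → 20 → 10 → 5 → 16 → 8 → 4 → 2 → 1
Total steps = 130

130 steps


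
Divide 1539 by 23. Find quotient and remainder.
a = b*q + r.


1539 = 23 * 66 + 21
Check: 1518 + 21 = 1539

q = 66, r = 21


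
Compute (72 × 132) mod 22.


72 × 132 = 9504
9504 mod 22 = 0


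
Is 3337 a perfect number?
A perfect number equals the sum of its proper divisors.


Proper divisors of 3337: 1, 47, 71
Sum = 1 + 47 + 71 = 119

No, 3337 is not perfect (119 ≠ 3337)


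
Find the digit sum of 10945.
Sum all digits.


1 + 0 + 9 + 4 + 5 = 19


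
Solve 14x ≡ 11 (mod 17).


GCD(14, 17) = 1, unique solution
a^(-1) mod 17 = 11
x = 11 * 11 mod 17 = 2

x ≡ 2 (mod 17)


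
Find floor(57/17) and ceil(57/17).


57/17 = 3.3529
floor = 3
ceil = 4

floor = 3, ceil = 4


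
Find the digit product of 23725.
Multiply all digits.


2 × 3 × 7 × 2 × 5 = 420


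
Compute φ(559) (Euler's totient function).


559 = 13 × 43
Prime factors: 13, 43
φ(559) = 559 × (1-1/13) × (1-1/43)
= 559 × 12/13 × 42/43 = 504

φ(559) = 504


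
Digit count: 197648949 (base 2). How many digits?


197648949 in base 2 = 1011110001111110001000110101
Number of digits = 28

28 digits (base 2)


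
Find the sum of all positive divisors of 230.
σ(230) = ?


Divisors of 230: 1, 2, 5, 10, 23, 46, 115, 230
Sum = 1 + 2 + 5 + 10 + 23 + 46 + 115 + 230 = 432

σ(230) = 432
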